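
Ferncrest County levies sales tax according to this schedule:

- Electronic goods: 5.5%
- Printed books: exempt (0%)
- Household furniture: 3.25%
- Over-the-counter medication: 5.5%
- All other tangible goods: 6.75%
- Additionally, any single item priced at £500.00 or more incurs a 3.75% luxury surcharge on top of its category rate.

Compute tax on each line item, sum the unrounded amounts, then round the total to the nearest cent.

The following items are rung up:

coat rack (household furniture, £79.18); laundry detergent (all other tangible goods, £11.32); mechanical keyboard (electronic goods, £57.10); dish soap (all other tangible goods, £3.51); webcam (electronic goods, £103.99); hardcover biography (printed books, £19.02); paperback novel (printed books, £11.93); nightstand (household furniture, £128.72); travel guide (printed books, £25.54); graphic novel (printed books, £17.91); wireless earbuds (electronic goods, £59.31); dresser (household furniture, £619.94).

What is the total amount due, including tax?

Coat rack £79.18: household furniture → 3.25% → £2.57335
Laundry detergent £11.32: all other tangible goods → 6.75% → £0.7641
Mechanical keyboard £57.10: electronic goods → 5.5% → £3.1405
Dish soap £3.51: all other tangible goods → 6.75% → £0.236925
Webcam £103.99: electronic goods → 5.5% → £5.71945
Hardcover biography £19.02: printed books → 0% → £0.00
Paperback novel £11.93: printed books → 0% → £0.00
Nightstand £128.72: household furniture → 3.25% → £4.1834
Travel guide £25.54: printed books → 0% → £0.00
Graphic novel £17.91: printed books → 0% → £0.00
Wireless earbuds £59.31: electronic goods → 5.5% → £3.26205
Dresser £619.94: household furniture → 3.25% + 3.75% surcharge = 7% → £43.3958
Subtotal = £1137.47; unrounded tax = £63.275575 → £63.28; total due = £1200.75

£1200.75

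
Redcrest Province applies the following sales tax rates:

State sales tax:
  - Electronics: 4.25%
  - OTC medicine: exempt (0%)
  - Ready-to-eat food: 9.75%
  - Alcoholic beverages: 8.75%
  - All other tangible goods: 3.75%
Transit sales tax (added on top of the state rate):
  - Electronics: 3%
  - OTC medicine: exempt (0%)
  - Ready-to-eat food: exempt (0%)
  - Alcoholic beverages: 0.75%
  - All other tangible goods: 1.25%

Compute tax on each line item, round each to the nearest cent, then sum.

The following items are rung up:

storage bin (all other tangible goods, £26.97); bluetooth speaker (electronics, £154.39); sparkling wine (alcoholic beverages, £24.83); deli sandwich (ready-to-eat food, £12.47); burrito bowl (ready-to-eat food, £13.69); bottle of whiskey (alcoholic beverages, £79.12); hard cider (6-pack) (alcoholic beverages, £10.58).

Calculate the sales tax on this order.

£25.98

Storage bin £26.97: all other tangible goods → 3.75% + 1.25% transit = 5% → £1.35
Bluetooth speaker £154.39: electronics → 4.25% + 3% transit = 7.25% → £11.19
Sparkling wine £24.83: alcoholic beverages → 8.75% + 0.75% transit = 9.5% → £2.36
Deli sandwich £12.47: ready-to-eat food → 9.75% + 0% transit = 9.75% → £1.22
Burrito bowl £13.69: ready-to-eat food → 9.75% + 0% transit = 9.75% → £1.33
Bottle of whiskey £79.12: alcoholic beverages → 8.75% + 0.75% transit = 9.5% → £7.52
Hard cider (6-pack) £10.58: alcoholic beverages → 8.75% + 0.75% transit = 9.5% → £1.01
Total tax = £1.35 + £11.19 + £2.36 + £1.22 + £1.33 + £7.52 + £1.01 = £25.98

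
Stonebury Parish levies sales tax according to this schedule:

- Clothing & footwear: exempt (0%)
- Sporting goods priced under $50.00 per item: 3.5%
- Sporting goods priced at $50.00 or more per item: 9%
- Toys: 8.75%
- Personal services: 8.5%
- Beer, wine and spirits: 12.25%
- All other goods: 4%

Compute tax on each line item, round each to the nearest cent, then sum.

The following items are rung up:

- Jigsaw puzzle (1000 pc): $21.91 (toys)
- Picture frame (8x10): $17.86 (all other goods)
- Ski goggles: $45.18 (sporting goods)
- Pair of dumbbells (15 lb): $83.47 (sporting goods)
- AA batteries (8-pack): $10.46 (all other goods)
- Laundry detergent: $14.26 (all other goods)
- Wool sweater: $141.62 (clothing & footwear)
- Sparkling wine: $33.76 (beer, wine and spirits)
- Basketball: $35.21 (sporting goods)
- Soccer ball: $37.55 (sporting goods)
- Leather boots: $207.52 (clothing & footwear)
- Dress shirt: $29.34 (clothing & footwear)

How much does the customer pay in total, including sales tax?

Jigsaw puzzle (1000 pc) $21.91: toys → 8.75% → $1.92
Picture frame (8x10) $17.86: all other goods → 4% → $0.71
Ski goggles $45.18: sporting goods, under $50.00 → 3.5% → $1.58
Pair of dumbbells (15 lb) $83.47: sporting goods, $50.00 or more → 9% → $7.51
AA batteries (8-pack) $10.46: all other goods → 4% → $0.42
Laundry detergent $14.26: all other goods → 4% → $0.57
Wool sweater $141.62: clothing & footwear → 0% → $0.00
Sparkling wine $33.76: beer, wine and spirits → 12.25% → $4.14
Basketball $35.21: sporting goods, under $50.00 → 3.5% → $1.23
Soccer ball $37.55: sporting goods, under $50.00 → 3.5% → $1.31
Leather boots $207.52: clothing & footwear → 0% → $0.00
Dress shirt $29.34: clothing & footwear → 0% → $0.00
Subtotal = $678.14; tax = $19.39; total due = $697.53

$697.53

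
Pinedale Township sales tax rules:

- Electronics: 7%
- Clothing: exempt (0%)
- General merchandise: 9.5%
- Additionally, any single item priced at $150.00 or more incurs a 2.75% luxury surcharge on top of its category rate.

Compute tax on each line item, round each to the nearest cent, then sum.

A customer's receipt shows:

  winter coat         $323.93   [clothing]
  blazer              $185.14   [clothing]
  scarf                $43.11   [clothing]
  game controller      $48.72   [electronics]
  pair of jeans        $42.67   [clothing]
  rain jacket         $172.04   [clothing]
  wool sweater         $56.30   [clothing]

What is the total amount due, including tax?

$894.05

Winter coat $323.93: clothing → 0% + 2.75% surcharge = 2.75% → $8.91
Blazer $185.14: clothing → 0% + 2.75% surcharge = 2.75% → $5.09
Scarf $43.11: clothing → 0% → $0.00
Game controller $48.72: electronics → 7% → $3.41
Pair of jeans $42.67: clothing → 0% → $0.00
Rain jacket $172.04: clothing → 0% + 2.75% surcharge = 2.75% → $4.73
Wool sweater $56.30: clothing → 0% → $0.00
Subtotal = $871.91; tax = $22.14; total due = $894.05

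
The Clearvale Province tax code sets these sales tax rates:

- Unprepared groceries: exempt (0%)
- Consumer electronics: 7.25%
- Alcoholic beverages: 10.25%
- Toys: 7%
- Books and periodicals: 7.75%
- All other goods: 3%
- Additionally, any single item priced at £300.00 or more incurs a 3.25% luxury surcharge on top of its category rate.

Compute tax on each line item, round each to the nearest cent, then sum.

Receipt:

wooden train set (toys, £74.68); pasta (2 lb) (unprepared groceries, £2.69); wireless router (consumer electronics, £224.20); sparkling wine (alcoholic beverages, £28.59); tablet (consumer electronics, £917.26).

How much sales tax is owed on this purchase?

£120.72

Wooden train set £74.68: toys → 7% → £5.23
Pasta (2 lb) £2.69: unprepared groceries → 0% → £0.00
Wireless router £224.20: consumer electronics → 7.25% → £16.25
Sparkling wine £28.59: alcoholic beverages → 10.25% → £2.93
Tablet £917.26: consumer electronics → 7.25% + 3.25% surcharge = 10.5% → £96.31
Total tax = £5.23 + £16.25 + £2.93 + £96.31 = £120.72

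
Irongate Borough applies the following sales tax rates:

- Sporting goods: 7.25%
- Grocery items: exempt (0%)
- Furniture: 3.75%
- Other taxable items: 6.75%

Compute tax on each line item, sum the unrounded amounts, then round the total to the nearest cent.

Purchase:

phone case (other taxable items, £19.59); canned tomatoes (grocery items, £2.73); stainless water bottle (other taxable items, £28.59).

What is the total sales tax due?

Phone case £19.59: other taxable items → 6.75% → £1.322325
Canned tomatoes £2.73: grocery items → 0% → £0.00
Stainless water bottle £28.59: other taxable items → 6.75% → £1.929825
Unrounded tax sum = £3.25215 → £3.25

£3.25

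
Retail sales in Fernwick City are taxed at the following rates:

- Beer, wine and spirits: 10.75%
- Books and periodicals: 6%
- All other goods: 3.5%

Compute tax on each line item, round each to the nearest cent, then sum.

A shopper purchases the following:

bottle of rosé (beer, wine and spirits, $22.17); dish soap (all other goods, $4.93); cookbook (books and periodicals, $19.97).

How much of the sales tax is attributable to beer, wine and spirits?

$2.38

Bottle of rosé $22.17: beer, wine and spirits → 10.75% → $2.38
Tax on beer, wine and spirits = $2.38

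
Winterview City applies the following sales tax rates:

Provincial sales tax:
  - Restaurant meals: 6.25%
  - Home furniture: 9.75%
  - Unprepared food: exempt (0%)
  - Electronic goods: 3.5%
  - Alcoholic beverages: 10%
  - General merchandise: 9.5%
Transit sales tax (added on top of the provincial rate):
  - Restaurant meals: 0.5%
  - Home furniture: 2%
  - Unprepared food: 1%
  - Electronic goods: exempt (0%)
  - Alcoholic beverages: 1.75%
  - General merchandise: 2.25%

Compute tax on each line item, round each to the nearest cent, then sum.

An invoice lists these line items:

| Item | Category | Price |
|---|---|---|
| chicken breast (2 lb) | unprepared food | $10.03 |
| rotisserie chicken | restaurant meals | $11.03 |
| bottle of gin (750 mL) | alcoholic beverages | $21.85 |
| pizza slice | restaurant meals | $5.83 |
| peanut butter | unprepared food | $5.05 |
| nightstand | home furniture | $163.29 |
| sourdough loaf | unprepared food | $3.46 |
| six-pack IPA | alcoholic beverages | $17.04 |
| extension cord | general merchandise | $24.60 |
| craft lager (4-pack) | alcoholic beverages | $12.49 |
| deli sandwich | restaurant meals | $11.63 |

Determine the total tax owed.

$30.22

Chicken breast (2 lb) $10.03: unprepared food → 0% + 1% transit = 1% → $0.10
Rotisserie chicken $11.03: restaurant meals → 6.25% + 0.5% transit = 6.75% → $0.74
Bottle of gin (750 mL) $21.85: alcoholic beverages → 10% + 1.75% transit = 11.75% → $2.57
Pizza slice $5.83: restaurant meals → 6.25% + 0.5% transit = 6.75% → $0.39
Peanut butter $5.05: unprepared food → 0% + 1% transit = 1% → $0.05
Nightstand $163.29: home furniture → 9.75% + 2% transit = 11.75% → $19.19
Sourdough loaf $3.46: unprepared food → 0% + 1% transit = 1% → $0.03
Six-pack IPA $17.04: alcoholic beverages → 10% + 1.75% transit = 11.75% → $2.00
Extension cord $24.60: general merchandise → 9.5% + 2.25% transit = 11.75% → $2.89
Craft lager (4-pack) $12.49: alcoholic beverages → 10% + 1.75% transit = 11.75% → $1.47
Deli sandwich $11.63: restaurant meals → 6.25% + 0.5% transit = 6.75% → $0.79
Total tax = $0.10 + $0.74 + $2.57 + $0.39 + $0.05 + $19.19 + $0.03 + $2.00 + $2.89 + $1.47 + $0.79 = $30.22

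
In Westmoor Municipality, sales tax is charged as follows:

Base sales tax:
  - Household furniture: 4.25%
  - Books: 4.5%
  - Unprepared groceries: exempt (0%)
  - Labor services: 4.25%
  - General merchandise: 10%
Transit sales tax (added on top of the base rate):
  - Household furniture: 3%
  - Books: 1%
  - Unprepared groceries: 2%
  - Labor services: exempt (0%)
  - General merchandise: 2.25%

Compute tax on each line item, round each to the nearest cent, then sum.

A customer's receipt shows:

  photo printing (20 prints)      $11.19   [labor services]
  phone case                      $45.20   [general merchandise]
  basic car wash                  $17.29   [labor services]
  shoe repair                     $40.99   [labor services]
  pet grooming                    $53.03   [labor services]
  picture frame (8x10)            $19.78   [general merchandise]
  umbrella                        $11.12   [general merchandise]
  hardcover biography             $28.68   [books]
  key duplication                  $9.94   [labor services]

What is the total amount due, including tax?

$253.74

Photo printing (20 prints) $11.19: labor services → 4.25% + 0% transit = 4.25% → $0.48
Phone case $45.20: general merchandise → 10% + 2.25% transit = 12.25% → $5.54
Basic car wash $17.29: labor services → 4.25% + 0% transit = 4.25% → $0.73
Shoe repair $40.99: labor services → 4.25% + 0% transit = 4.25% → $1.74
Pet grooming $53.03: labor services → 4.25% + 0% transit = 4.25% → $2.25
Picture frame (8x10) $19.78: general merchandise → 10% + 2.25% transit = 12.25% → $2.42
Umbrella $11.12: general merchandise → 10% + 2.25% transit = 12.25% → $1.36
Hardcover biography $28.68: books → 4.5% + 1% transit = 5.5% → $1.58
Key duplication $9.94: labor services → 4.25% + 0% transit = 4.25% → $0.42
Subtotal = $237.22; tax = $16.52; total due = $253.74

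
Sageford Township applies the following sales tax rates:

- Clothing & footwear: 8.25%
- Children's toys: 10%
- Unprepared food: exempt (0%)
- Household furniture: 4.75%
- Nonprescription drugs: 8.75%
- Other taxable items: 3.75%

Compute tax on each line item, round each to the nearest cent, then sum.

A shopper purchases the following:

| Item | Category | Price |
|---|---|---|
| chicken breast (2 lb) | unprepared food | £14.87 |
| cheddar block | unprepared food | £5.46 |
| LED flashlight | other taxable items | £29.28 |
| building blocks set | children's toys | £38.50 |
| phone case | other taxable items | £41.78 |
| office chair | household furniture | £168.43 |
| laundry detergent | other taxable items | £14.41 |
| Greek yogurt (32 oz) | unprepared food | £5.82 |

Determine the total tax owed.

£15.06

Chicken breast (2 lb) £14.87: unprepared food → 0% → £0.00
Cheddar block £5.46: unprepared food → 0% → £0.00
LED flashlight £29.28: other taxable items → 3.75% → £1.10
Building blocks set £38.50: children's toys → 10% → £3.85
Phone case £41.78: other taxable items → 3.75% → £1.57
Office chair £168.43: household furniture → 4.75% → £8.00
Laundry detergent £14.41: other taxable items → 3.75% → £0.54
Greek yogurt (32 oz) £5.82: unprepared food → 0% → £0.00
Total tax = £1.10 + £3.85 + £1.57 + £8.00 + £0.54 = £15.06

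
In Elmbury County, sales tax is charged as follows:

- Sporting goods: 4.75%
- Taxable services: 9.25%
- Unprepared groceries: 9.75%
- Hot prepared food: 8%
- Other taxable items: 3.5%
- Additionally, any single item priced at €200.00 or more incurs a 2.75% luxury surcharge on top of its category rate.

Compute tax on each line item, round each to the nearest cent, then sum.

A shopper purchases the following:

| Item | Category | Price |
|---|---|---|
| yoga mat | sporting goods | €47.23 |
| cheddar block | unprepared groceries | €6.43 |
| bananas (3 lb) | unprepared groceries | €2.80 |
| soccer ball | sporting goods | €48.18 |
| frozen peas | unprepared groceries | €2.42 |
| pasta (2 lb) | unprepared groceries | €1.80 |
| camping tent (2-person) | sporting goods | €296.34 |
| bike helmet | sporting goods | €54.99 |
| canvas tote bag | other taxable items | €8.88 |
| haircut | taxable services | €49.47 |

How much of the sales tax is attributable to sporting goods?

Yoga mat €47.23: sporting goods → 4.75% → €2.24
Soccer ball €48.18: sporting goods → 4.75% → €2.29
Camping tent (2-person) €296.34: sporting goods → 4.75% + 2.75% surcharge = 7.5% → €22.23
Bike helmet €54.99: sporting goods → 4.75% → €2.61
Tax on sporting goods = €2.24 + €2.29 + €22.23 + €2.61 = €29.37

€29.37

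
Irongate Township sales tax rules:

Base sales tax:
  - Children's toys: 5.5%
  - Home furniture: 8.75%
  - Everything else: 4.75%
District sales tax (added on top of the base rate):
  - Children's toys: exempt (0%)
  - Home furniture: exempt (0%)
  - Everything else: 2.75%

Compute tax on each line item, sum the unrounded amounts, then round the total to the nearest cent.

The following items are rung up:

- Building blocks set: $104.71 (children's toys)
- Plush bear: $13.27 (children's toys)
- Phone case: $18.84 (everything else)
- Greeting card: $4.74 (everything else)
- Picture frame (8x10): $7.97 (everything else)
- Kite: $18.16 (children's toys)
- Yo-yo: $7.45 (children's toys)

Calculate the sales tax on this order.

Building blocks set $104.71: children's toys → 5.5% + 0% district = 5.5% → $5.75905
Plush bear $13.27: children's toys → 5.5% + 0% district = 5.5% → $0.72985
Phone case $18.84: everything else → 4.75% + 2.75% district = 7.5% → $1.413
Greeting card $4.74: everything else → 4.75% + 2.75% district = 7.5% → $0.3555
Picture frame (8x10) $7.97: everything else → 4.75% + 2.75% district = 7.5% → $0.59775
Kite $18.16: children's toys → 5.5% + 0% district = 5.5% → $0.9988
Yo-yo $7.45: children's toys → 5.5% + 0% district = 5.5% → $0.40975
Unrounded tax sum = $10.2637 → $10.26

$10.26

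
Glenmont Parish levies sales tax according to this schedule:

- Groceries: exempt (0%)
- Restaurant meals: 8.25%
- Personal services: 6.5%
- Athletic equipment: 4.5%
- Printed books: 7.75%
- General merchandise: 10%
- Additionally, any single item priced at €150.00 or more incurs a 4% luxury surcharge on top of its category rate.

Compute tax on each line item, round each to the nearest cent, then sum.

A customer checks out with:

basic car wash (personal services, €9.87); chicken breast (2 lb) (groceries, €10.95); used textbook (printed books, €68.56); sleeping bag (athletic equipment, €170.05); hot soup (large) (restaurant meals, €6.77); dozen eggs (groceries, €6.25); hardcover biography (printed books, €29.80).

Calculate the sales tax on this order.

Basic car wash €9.87: personal services → 6.5% → €0.64
Chicken breast (2 lb) €10.95: groceries → 0% → €0.00
Used textbook €68.56: printed books → 7.75% → €5.31
Sleeping bag €170.05: athletic equipment → 4.5% + 4% surcharge = 8.5% → €14.45
Hot soup (large) €6.77: restaurant meals → 8.25% → €0.56
Dozen eggs €6.25: groceries → 0% → €0.00
Hardcover biography €29.80: printed books → 7.75% → €2.31
Total tax = €0.64 + €5.31 + €14.45 + €0.56 + €2.31 = €23.27

€23.27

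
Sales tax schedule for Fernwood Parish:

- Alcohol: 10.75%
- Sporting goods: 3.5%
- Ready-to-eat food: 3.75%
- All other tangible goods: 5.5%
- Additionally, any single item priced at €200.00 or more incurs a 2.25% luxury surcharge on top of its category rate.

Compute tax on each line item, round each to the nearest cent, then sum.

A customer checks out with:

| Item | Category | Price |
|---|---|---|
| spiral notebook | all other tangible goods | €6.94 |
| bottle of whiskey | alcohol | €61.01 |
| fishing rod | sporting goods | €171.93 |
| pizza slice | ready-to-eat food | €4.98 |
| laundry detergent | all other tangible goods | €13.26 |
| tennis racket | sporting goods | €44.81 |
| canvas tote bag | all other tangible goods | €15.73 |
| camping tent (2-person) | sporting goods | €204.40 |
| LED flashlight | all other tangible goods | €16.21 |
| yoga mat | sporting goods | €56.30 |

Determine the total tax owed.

Spiral notebook €6.94: all other tangible goods → 5.5% → €0.38
Bottle of whiskey €61.01: alcohol → 10.75% → €6.56
Fishing rod €171.93: sporting goods → 3.5% → €6.02
Pizza slice €4.98: ready-to-eat food → 3.75% → €0.19
Laundry detergent €13.26: all other tangible goods → 5.5% → €0.73
Tennis racket €44.81: sporting goods → 3.5% → €1.57
Canvas tote bag €15.73: all other tangible goods → 5.5% → €0.87
Camping tent (2-person) €204.40: sporting goods → 3.5% + 2.25% surcharge = 5.75% → €11.75
LED flashlight €16.21: all other tangible goods → 5.5% → €0.89
Yoga mat €56.30: sporting goods → 3.5% → €1.97
Total tax = €0.38 + €6.56 + €6.02 + €0.19 + €0.73 + €1.57 + €0.87 + €11.75 + €0.89 + €1.97 = €30.93

€30.93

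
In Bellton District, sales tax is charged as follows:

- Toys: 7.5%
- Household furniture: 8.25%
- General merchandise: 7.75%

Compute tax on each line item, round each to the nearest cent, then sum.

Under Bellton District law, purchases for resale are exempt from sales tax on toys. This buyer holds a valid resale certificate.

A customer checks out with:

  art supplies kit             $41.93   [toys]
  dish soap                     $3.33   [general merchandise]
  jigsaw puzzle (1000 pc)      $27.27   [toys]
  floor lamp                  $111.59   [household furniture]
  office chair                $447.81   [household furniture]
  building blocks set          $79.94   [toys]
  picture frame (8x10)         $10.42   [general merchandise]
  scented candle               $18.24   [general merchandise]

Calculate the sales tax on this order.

Art supplies kit $41.93: toys, buyer-exempt → 0% → $0.00
Dish soap $3.33: general merchandise → 7.75% → $0.26
Jigsaw puzzle (1000 pc) $27.27: toys, buyer-exempt → 0% → $0.00
Floor lamp $111.59: household furniture → 8.25% → $9.21
Office chair $447.81: household furniture → 8.25% → $36.94
Building blocks set $79.94: toys, buyer-exempt → 0% → $0.00
Picture frame (8x10) $10.42: general merchandise → 7.75% → $0.81
Scented candle $18.24: general merchandise → 7.75% → $1.41
Total tax = $0.26 + $9.21 + $36.94 + $0.81 + $1.41 = $48.63

$48.63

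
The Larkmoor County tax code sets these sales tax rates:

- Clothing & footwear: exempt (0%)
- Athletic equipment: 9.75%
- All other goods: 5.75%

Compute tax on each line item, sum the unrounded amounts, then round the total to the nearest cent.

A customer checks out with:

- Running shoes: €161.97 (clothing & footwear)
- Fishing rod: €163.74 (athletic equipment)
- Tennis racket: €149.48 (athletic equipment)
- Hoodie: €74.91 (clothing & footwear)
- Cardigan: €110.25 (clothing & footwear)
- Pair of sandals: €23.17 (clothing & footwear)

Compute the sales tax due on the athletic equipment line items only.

Fishing rod €163.74: athletic equipment → 9.75% → €15.96465
Tennis racket €149.48: athletic equipment → 9.75% → €14.5743
Tax on athletic equipment: unrounded sum = €30.53895 → €30.54

€30.54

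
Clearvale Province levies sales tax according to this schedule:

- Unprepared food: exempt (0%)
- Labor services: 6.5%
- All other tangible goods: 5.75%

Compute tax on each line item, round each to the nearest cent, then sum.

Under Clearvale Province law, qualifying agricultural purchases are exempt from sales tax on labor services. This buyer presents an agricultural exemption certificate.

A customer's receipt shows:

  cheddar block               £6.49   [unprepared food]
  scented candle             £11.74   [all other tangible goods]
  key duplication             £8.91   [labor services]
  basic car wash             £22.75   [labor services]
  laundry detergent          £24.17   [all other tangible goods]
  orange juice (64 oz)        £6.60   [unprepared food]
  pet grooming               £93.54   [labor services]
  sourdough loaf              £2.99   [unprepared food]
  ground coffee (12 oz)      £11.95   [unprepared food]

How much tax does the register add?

Cheddar block £6.49: unprepared food → 0% → £0.00
Scented candle £11.74: all other tangible goods → 5.75% → £0.68
Key duplication £8.91: labor services, buyer-exempt → 0% → £0.00
Basic car wash £22.75: labor services, buyer-exempt → 0% → £0.00
Laundry detergent £24.17: all other tangible goods → 5.75% → £1.39
Orange juice (64 oz) £6.60: unprepared food → 0% → £0.00
Pet grooming £93.54: labor services, buyer-exempt → 0% → £0.00
Sourdough loaf £2.99: unprepared food → 0% → £0.00
Ground coffee (12 oz) £11.95: unprepared food → 0% → £0.00
Total tax = £0.68 + £1.39 = £2.07

£2.07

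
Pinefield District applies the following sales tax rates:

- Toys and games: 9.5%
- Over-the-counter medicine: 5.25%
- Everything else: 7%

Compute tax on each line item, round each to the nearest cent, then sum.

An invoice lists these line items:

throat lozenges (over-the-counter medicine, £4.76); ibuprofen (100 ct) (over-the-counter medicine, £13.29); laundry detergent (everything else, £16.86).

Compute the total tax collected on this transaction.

£2.13

Throat lozenges £4.76: over-the-counter medicine → 5.25% → £0.25
Ibuprofen (100 ct) £13.29: over-the-counter medicine → 5.25% → £0.70
Laundry detergent £16.86: everything else → 7% → £1.18
Total tax = £0.25 + £0.70 + £1.18 = £2.13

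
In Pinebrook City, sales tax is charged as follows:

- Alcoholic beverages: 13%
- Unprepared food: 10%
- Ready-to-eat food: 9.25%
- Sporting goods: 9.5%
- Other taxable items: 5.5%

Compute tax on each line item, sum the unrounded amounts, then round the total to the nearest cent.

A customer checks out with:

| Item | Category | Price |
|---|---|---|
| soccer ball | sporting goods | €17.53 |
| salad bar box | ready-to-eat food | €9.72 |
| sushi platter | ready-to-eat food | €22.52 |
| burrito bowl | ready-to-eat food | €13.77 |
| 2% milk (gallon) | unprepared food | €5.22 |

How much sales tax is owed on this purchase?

Soccer ball €17.53: sporting goods → 9.5% → €1.66535
Salad bar box €9.72: ready-to-eat food → 9.25% → €0.8991
Sushi platter €22.52: ready-to-eat food → 9.25% → €2.0831
Burrito bowl €13.77: ready-to-eat food → 9.25% → €1.273725
2% milk (gallon) €5.22: unprepared food → 10% → €0.522
Unrounded tax sum = €6.443275 → €6.44

€6.44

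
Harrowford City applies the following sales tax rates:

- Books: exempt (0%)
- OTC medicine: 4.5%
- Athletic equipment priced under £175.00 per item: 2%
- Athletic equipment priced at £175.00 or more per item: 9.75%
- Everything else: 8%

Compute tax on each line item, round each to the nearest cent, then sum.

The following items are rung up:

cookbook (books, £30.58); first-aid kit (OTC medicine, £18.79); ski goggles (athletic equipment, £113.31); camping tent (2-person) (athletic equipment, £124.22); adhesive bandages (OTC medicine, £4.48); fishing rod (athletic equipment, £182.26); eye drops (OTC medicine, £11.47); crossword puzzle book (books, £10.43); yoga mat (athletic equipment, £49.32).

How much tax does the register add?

Cookbook £30.58: books → 0% → £0.00
First-aid kit £18.79: OTC medicine → 4.5% → £0.85
Ski goggles £113.31: athletic equipment, under £175.00 → 2% → £2.27
Camping tent (2-person) £124.22: athletic equipment, under £175.00 → 2% → £2.48
Adhesive bandages £4.48: OTC medicine → 4.5% → £0.20
Fishing rod £182.26: athletic equipment, £175.00 or more → 9.75% → £17.77
Eye drops £11.47: OTC medicine → 4.5% → £0.52
Crossword puzzle book £10.43: books → 0% → £0.00
Yoga mat £49.32: athletic equipment, under £175.00 → 2% → £0.99
Total tax = £0.85 + £2.27 + £2.48 + £0.20 + £17.77 + £0.52 + £0.99 = £25.08

£25.08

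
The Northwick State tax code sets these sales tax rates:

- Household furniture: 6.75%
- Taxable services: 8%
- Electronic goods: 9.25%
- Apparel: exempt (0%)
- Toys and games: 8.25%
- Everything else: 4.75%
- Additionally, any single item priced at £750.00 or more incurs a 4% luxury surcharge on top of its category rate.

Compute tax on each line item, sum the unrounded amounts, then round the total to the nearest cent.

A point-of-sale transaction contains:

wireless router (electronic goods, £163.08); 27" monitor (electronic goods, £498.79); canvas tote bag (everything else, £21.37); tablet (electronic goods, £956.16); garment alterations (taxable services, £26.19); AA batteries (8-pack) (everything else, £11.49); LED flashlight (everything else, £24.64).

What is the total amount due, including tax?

Wireless router £163.08: electronic goods → 9.25% → £15.0849
27" monitor £498.79: electronic goods → 9.25% → £46.138075
Canvas tote bag £21.37: everything else → 4.75% → £1.015075
Tablet £956.16: electronic goods → 9.25% + 4% surcharge = 13.25% → £126.6912
Garment alterations £26.19: taxable services → 8% → £2.0952
AA batteries (8-pack) £11.49: everything else → 4.75% → £0.545775
LED flashlight £24.64: everything else → 4.75% → £1.1704
Subtotal = £1701.72; unrounded tax = £192.740625 → £192.74; total due = £1894.46

£1894.46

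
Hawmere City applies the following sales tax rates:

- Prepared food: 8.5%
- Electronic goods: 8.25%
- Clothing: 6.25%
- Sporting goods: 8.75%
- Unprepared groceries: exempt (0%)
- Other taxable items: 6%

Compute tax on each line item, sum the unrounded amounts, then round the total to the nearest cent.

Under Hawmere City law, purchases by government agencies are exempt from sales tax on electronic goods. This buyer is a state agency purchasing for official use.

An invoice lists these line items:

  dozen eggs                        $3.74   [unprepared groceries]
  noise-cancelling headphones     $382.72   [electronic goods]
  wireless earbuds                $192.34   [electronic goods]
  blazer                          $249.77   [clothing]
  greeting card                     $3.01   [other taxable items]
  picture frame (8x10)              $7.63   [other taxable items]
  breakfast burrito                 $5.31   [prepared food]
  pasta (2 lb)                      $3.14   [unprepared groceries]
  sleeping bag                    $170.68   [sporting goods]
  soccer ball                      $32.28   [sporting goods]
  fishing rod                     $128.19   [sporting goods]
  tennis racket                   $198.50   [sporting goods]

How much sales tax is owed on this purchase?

$63.04

Dozen eggs $3.74: unprepared groceries → 0% → $0.00
Noise-cancelling headphones $382.72: electronic goods, buyer-exempt → 0% → $0.00
Wireless earbuds $192.34: electronic goods, buyer-exempt → 0% → $0.00
Blazer $249.77: clothing → 6.25% → $15.610625
Greeting card $3.01: other taxable items → 6% → $0.1806
Picture frame (8x10) $7.63: other taxable items → 6% → $0.4578
Breakfast burrito $5.31: prepared food → 8.5% → $0.45135
Pasta (2 lb) $3.14: unprepared groceries → 0% → $0.00
Sleeping bag $170.68: sporting goods → 8.75% → $14.9345
Soccer ball $32.28: sporting goods → 8.75% → $2.8245
Fishing rod $128.19: sporting goods → 8.75% → $11.216625
Tennis racket $198.50: sporting goods → 8.75% → $17.36875
Unrounded tax sum = $63.04475 → $63.04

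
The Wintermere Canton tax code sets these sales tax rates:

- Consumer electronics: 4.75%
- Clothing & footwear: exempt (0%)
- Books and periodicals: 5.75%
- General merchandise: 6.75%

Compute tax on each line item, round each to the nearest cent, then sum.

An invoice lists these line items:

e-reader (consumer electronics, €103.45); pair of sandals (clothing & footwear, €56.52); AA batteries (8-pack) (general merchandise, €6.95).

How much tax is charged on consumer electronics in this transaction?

E-reader €103.45: consumer electronics → 4.75% → €4.91
Tax on consumer electronics = €4.91

€4.91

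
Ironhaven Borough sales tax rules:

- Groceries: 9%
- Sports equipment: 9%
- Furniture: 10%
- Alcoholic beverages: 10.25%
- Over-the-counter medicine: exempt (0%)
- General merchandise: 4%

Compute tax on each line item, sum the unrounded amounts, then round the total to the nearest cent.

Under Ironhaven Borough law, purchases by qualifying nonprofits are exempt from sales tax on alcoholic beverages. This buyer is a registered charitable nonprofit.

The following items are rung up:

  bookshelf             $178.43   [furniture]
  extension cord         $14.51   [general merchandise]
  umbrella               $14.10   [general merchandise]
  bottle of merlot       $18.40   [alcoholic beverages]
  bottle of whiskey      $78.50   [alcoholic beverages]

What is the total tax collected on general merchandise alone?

Extension cord $14.51: general merchandise → 4% → $0.5804
Umbrella $14.10: general merchandise → 4% → $0.564
Tax on general merchandise: unrounded sum = $1.1444 → $1.14

$1.14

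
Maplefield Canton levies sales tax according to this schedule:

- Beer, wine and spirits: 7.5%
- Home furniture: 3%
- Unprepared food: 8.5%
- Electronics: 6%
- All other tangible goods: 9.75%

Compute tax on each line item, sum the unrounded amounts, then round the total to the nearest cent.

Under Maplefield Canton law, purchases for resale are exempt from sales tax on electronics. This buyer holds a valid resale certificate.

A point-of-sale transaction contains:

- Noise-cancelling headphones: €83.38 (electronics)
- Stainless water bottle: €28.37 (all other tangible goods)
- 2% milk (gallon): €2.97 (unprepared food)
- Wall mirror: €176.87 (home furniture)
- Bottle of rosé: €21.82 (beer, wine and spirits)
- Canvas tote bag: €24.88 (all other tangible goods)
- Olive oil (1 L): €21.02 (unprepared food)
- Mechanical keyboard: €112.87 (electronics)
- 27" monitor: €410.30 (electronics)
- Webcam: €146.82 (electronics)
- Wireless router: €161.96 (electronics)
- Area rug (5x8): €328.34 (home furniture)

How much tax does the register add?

Noise-cancelling headphones €83.38: electronics, buyer-exempt → 0% → €0.00
Stainless water bottle €28.37: all other tangible goods → 9.75% → €2.766075
2% milk (gallon) €2.97: unprepared food → 8.5% → €0.25245
Wall mirror €176.87: home furniture → 3% → €5.3061
Bottle of rosé €21.82: beer, wine and spirits → 7.5% → €1.6365
Canvas tote bag €24.88: all other tangible goods → 9.75% → €2.4258
Olive oil (1 L) €21.02: unprepared food → 8.5% → €1.7867
Mechanical keyboard €112.87: electronics, buyer-exempt → 0% → €0.00
27" monitor €410.30: electronics, buyer-exempt → 0% → €0.00
Webcam €146.82: electronics, buyer-exempt → 0% → €0.00
Wireless router €161.96: electronics, buyer-exempt → 0% → €0.00
Area rug (5x8) €328.34: home furniture → 3% → €9.8502
Unrounded tax sum = €24.023825 → €24.02

€24.02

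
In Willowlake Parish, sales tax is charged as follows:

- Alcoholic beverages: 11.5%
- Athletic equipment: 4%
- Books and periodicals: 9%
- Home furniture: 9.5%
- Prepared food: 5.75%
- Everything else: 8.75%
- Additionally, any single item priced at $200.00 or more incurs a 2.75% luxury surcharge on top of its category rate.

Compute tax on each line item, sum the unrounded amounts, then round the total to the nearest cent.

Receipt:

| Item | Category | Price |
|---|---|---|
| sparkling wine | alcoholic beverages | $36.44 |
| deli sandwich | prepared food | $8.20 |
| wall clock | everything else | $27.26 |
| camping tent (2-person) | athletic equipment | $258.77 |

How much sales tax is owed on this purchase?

Sparkling wine $36.44: alcoholic beverages → 11.5% → $4.1906
Deli sandwich $8.20: prepared food → 5.75% → $0.4715
Wall clock $27.26: everything else → 8.75% → $2.38525
Camping tent (2-person) $258.77: athletic equipment → 4% + 2.75% surcharge = 6.75% → $17.466975
Unrounded tax sum = $24.514325 → $24.51

$24.51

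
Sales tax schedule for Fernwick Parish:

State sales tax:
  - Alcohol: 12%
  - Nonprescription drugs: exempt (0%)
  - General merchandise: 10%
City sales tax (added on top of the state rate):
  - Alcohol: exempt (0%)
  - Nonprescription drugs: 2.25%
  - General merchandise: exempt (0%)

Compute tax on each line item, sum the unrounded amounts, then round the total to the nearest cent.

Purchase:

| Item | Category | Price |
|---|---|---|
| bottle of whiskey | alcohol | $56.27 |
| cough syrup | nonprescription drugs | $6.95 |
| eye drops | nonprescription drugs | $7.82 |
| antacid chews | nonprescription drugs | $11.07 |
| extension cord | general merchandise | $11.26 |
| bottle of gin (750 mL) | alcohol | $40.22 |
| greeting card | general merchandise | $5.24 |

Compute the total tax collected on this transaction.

$13.81

Bottle of whiskey $56.27: alcohol → 12% + 0% city = 12% → $6.7524
Cough syrup $6.95: nonprescription drugs → 0% + 2.25% city = 2.25% → $0.156375
Eye drops $7.82: nonprescription drugs → 0% + 2.25% city = 2.25% → $0.17595
Antacid chews $11.07: nonprescription drugs → 0% + 2.25% city = 2.25% → $0.249075
Extension cord $11.26: general merchandise → 10% + 0% city = 10% → $1.126
Bottle of gin (750 mL) $40.22: alcohol → 12% + 0% city = 12% → $4.8264
Greeting card $5.24: general merchandise → 10% + 0% city = 10% → $0.524
Unrounded tax sum = $13.8102 → $13.81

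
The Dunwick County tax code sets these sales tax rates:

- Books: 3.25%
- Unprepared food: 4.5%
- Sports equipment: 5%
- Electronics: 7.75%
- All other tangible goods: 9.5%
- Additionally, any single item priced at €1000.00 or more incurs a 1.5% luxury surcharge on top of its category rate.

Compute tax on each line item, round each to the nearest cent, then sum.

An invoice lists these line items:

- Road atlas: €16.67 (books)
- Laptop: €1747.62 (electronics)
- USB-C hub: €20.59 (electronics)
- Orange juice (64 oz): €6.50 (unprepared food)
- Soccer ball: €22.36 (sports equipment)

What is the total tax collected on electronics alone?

Laptop €1747.62: electronics → 7.75% + 1.5% surcharge = 9.25% → €161.65
USB-C hub €20.59: electronics → 7.75% → €1.60
Tax on electronics = €161.65 + €1.60 = €163.25

€163.25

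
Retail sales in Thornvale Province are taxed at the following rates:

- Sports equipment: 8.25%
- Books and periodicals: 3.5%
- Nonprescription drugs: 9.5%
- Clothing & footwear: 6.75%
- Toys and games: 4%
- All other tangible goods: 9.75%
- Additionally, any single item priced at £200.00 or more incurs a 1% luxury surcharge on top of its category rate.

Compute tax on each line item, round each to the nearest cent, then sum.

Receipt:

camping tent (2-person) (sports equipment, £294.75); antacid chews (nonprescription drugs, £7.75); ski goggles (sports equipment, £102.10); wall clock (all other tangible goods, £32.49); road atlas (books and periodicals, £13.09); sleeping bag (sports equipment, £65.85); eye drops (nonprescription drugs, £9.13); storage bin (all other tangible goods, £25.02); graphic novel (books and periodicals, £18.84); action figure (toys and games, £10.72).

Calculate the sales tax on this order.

Camping tent (2-person) £294.75: sports equipment → 8.25% + 1% surcharge = 9.25% → £27.26
Antacid chews £7.75: nonprescription drugs → 9.5% → £0.74
Ski goggles £102.10: sports equipment → 8.25% → £8.42
Wall clock £32.49: all other tangible goods → 9.75% → £3.17
Road atlas £13.09: books and periodicals → 3.5% → £0.46
Sleeping bag £65.85: sports equipment → 8.25% → £5.43
Eye drops £9.13: nonprescription drugs → 9.5% → £0.87
Storage bin £25.02: all other tangible goods → 9.75% → £2.44
Graphic novel £18.84: books and periodicals → 3.5% → £0.66
Action figure £10.72: toys and games → 4% → £0.43
Total tax = £27.26 + £0.74 + £8.42 + £3.17 + £0.46 + £5.43 + £0.87 + £2.44 + £0.66 + £0.43 = £49.88

£49.88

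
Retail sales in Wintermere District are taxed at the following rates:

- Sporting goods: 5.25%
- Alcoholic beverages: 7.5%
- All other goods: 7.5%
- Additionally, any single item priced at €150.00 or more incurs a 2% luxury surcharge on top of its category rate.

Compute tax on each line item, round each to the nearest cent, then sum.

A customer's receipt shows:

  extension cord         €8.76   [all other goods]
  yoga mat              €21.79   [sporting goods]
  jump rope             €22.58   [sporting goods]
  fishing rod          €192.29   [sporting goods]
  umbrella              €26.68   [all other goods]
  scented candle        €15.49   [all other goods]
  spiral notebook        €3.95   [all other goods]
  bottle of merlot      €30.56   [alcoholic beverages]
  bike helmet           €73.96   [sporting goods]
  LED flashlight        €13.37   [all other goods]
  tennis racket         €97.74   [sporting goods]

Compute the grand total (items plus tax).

Extension cord €8.76: all other goods → 7.5% → €0.66
Yoga mat €21.79: sporting goods → 5.25% → €1.14
Jump rope €22.58: sporting goods → 5.25% → €1.19
Fishing rod €192.29: sporting goods → 5.25% + 2% surcharge = 7.25% → €13.94
Umbrella €26.68: all other goods → 7.5% → €2.00
Scented candle €15.49: all other goods → 7.5% → €1.16
Spiral notebook €3.95: all other goods → 7.5% → €0.30
Bottle of merlot €30.56: alcoholic beverages → 7.5% → €2.29
Bike helmet €73.96: sporting goods → 5.25% → €3.88
LED flashlight €13.37: all other goods → 7.5% → €1.00
Tennis racket €97.74: sporting goods → 5.25% → €5.13
Subtotal = €507.17; tax = €32.69; total due = €539.86

€539.86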